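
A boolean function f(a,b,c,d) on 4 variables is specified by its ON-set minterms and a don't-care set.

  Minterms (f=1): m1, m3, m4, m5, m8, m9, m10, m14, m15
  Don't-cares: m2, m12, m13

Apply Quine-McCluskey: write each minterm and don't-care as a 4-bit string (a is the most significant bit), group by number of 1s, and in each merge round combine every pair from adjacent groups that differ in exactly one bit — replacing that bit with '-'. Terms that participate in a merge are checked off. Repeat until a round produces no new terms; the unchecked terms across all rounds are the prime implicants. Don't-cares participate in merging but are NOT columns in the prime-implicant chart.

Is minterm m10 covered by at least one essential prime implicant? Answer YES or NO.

NO

[col 0] 0001*, 0010*, 0011*, 0100*, 0101*, 1000*, 1001*, 1010*, 1100*, 1101*, 1110*, 1111*
[col 1] -001*, -010, -100*, -101*, 0-01*, 00-1, 001-, 010-*, 1-00*, 1-01*, 1-10*, 10-0*, 100-*, 11-0*, 11-1*, 110-*, 111-*
[col 2] --01, -10-, 1--0, 1-0-, 11--
Prime implicants: --01, -010, -10-, 00-1, 001-, 1--0, 1-0-, 11--
PI chart (minterm → PIs covering it):
  1 | --01,00-1
  3 | 00-1,001-
  4 | -10-  (sole → essential)
  5 | --01,-10-
  8 | 1--0,1-0-
  9 | --01,1-0-
  10 | -010,1--0
  14 | 1--0,11--
  15 | 11--  (sole → essential)
Essential prime implicants: -10-, 11--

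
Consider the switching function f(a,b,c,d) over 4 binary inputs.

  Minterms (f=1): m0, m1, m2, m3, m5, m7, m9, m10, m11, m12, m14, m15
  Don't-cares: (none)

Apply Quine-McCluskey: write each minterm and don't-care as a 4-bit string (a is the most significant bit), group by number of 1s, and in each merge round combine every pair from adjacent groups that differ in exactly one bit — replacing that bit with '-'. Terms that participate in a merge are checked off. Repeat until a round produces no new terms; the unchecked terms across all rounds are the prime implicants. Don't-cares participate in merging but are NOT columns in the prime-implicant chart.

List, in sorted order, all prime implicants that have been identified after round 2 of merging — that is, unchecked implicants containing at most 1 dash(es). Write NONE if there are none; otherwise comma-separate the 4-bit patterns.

11-0

[col 0] 0000*, 0001*, 0010*, 0011*, 0101*, 0111*, 1001*, 1010*, 1011*, 1100*, 1110*, 1111*
[col 1] -001*, -010*, -011*, -111*, 0-01*, 0-11*, 00-0*, 00-1*, 000-*, 001-*, 01-1*, 1-10*, 1-11*, 10-1*, 101-*, 11-0, 111-*
[col 2] --11, -0-1, -01-, 0--1, 00--, 1-1-
Prime implicants: --11, -0-1, -01-, 0--1, 00--, 1-1-, 11-0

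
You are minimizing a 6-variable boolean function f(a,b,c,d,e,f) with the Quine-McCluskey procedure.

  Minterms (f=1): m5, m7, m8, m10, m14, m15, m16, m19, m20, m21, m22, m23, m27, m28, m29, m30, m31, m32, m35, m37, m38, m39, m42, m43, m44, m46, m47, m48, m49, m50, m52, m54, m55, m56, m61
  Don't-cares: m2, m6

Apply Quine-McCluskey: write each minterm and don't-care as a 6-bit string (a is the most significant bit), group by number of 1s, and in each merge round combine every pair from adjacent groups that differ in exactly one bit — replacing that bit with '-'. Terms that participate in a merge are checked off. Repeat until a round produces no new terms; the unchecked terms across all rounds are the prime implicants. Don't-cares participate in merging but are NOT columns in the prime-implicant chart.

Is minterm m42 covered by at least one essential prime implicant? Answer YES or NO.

NO

size-2^0 implicants → 000010(✓)  000101(✓)  000110(✓)  000111(✓)  001000(✓)  001010(✓)  001110(✓)  001111(✓)  010000(✓)  010011(✓)  010100(✓)  010101(✓)  010110(✓)  010111(✓)  011011(✓)  011100(✓)  011101(✓)  011110(✓)  011111(✓)  100000(✓)  100011(✓)  100101(✓)  100110(✓)  100111(✓)  101010(✓)  101011(✓)  101100(✓)  101110(✓)  101111(✓)  110000(✓)  110001(✓)  110010(✓)  110100(✓)  110110(✓)  110111(✓)  111000(✓)  111101(✓)
size-2^1 implicants → -00101(✓)  -00110(✓)  -00111(✓)  -01010(✓)  -01110(✓)  -01111(✓)  -10000(✓)  -10100(✓)  -10110(✓)  -10111(✓)  -11101  0-0101(✓)  0-0110(✓)  0-0111(✓)  0-1110(✓)  0-1111(✓)  00-010(✓)  00-110(✓)  00-111(✓)  000-10(✓)  0001-1(✓)  00011-(✓)  001-10(✓)  0010-0  00111-(✓)  01-011(✓)  01-100(✓)  01-101(✓)  01-110(✓)  01-111(✓)  010-00(✓)  010-11(✓)  0101-0(✓)  0101-1(✓)  01010-(✓)  01011-(✓)  011-11(✓)  0111-0(✓)  0111-1(✓)  01110-(✓)  01111-(✓)  1-0000  1-0110(✓)  1-0111(✓)  10-011(✓)  10-110(✓)  10-111(✓)  100-11(✓)  1001-1(✓)  10011-(✓)  101-10(✓)  101-11(✓)  10101-(✓)  1011-0  10111-(✓)  11-000  110-00(✓)  110-10(✓)  1100-0(✓)  11000-  1101-0(✓)  11011-(✓)
size-2^2 implicants → --0110(✓)  --0111(✓)  -0-110(✓)  -0-111(✓)  -001-1  -0011-(✓)  -01-10  -0111-(✓)  -10-00  -101-0  -1011-(✓)  0--110(✓)  0--111(✓)  0-01-1  0-011-(✓)  0-111-(✓)  00--10  00-11-(✓)  01--11  01-1-0(✓)  01-1-1(✓)  01-10-(✓)  01-11-(✓)  0101--(✓)  0111--(✓)  1-011-(✓)  10--11  10-11-(✓)  101-1-  110--0
size-2^3 implicants → --011-  -0-11-  0--11-  01-1--
Unchecked terms (primes): --011-, -0-11-, -001-1, -01-10, -10-00, -101-0, -11101, 0--11-, 0-01-1, 00--10, 0010-0, 01--11, 01-1--, 1-0000, 10--11, 101-1-, 1011-0, 11-000, 110--0, 11000-
Minterm coverage:
  m5 ⊆ -001-1,0-01-1
  m7 ⊆ --011-,-0-11-,-001-1,0--11-,0-01-1
  m8 ⊆ 0010-0 [E]
  m10 ⊆ -01-10,00--10,0010-0
  m14 ⊆ -0-11-,-01-10,0--11-,00--10
  m15 ⊆ -0-11-,0--11-
  m16 ⊆ -10-00 [E]
  m19 ⊆ 01--11 [E]
  m20 ⊆ -10-00,-101-0,01-1--
  m21 ⊆ 0-01-1,01-1--
  m22 ⊆ --011-,-101-0,0--11-,01-1--
  m23 ⊆ --011-,0--11-,0-01-1,01--11,01-1--
  m27 ⊆ 01--11 [E]
  m28 ⊆ 01-1-- [E]
  m29 ⊆ -11101,01-1--
  m30 ⊆ 0--11-,01-1--
  m31 ⊆ 0--11-,01--11,01-1--
  m32 ⊆ 1-0000 [E]
  m35 ⊆ 10--11 [E]
  m37 ⊆ -001-1 [E]
  m38 ⊆ --011-,-0-11-
  m39 ⊆ --011-,-0-11-,-001-1,10--11
  m42 ⊆ -01-10,101-1-
  m43 ⊆ 10--11,101-1-
  m44 ⊆ 1011-0 [E]
  m46 ⊆ -0-11-,-01-10,101-1-,1011-0
  m47 ⊆ -0-11-,10--11,101-1-
  m48 ⊆ -10-00,1-0000,11-000,110--0,11000-
  m49 ⊆ 11000- [E]
  m50 ⊆ 110--0 [E]
  m52 ⊆ -10-00,-101-0,110--0
  m54 ⊆ --011-,-101-0,110--0
  m55 ⊆ --011- [E]
  m56 ⊆ 11-000 [E]
  m61 ⊆ -11101 [E]
E = {--011-, -001-1, -10-00, -11101, 0010-0, 01--11, 01-1--, 1-0000, 10--11, 1011-0, 11-000, 110--0, 11000-}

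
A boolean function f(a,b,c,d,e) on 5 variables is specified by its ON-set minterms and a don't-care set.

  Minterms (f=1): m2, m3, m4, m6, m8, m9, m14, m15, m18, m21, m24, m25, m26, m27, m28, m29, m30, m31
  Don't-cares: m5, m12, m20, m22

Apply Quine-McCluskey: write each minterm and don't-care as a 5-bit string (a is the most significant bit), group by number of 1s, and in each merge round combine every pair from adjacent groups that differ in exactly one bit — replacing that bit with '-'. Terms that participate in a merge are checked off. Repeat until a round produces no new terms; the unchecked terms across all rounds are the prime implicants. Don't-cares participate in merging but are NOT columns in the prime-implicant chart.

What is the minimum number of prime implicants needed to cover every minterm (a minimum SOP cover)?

size-2^0 implicants → 00010(✓)  00011(✓)  00100(✓)  00101(✓)  00110(✓)  01000(✓)  01001(✓)  01100(✓)  01110(✓)  01111(✓)  10010(✓)  10100(✓)  10101(✓)  10110(✓)  11000(✓)  11001(✓)  11010(✓)  11011(✓)  11100(✓)  11101(✓)  11110(✓)  11111(✓)
size-2^1 implicants → -0010(✓)  -0100(✓)  -0101(✓)  -0110(✓)  -1000(✓)  -1001(✓)  -1100(✓)  -1110(✓)  -1111(✓)  0-100(✓)  0-110(✓)  00-10(✓)  0001-  001-0(✓)  0010-(✓)  01-00(✓)  0100-(✓)  011-0(✓)  0111-(✓)  1-010(✓)  1-100(✓)  1-101(✓)  1-110(✓)  10-10(✓)  101-0(✓)  1010-(✓)  11-00(✓)  11-01(✓)  11-10(✓)  11-11(✓)  110-0(✓)  110-1(✓)  1100-(✓)  1101-(✓)  111-0(✓)  111-1(✓)  1110-(✓)  1111-(✓)
size-2^2 implicants → --100(✓)  --110(✓)  -0-10  -01-0(✓)  -010-  -1-00  -100-  -11-0(✓)  -111-  0-1-0(✓)  1--10  1-1-0(✓)  1-10-  11--0(✓)  11--1(✓)  11-0-(✓)  11-1-(✓)  110--(✓)  111--(✓)
size-2^3 implicants → --1-0  11---
Unchecked terms (primes): --1-0, -0-10, -010-, -1-00, -100-, -111-, 0001-, 1--10, 1-10-, 11---
Minterm coverage:
  m2 ⊆ -0-10,0001-
  m3 ⊆ 0001- [E]
  m4 ⊆ --1-0,-010-
  m6 ⊆ --1-0,-0-10
  m8 ⊆ -1-00,-100-
  m9 ⊆ -100- [E]
  m14 ⊆ --1-0,-111-
  m15 ⊆ -111- [E]
  m18 ⊆ -0-10,1--10
  m21 ⊆ -010-,1-10-
  m24 ⊆ -1-00,-100-,11---
  m25 ⊆ -100-,11---
  m26 ⊆ 1--10,11---
  m27 ⊆ 11--- [E]
  m28 ⊆ --1-0,-1-00,1-10-,11---
  m29 ⊆ 1-10-,11---
  m30 ⊆ --1-0,-111-,1--10,11---
  m31 ⊆ -111-,11---
E = {-100-, -111-, 0001-, 11---}
Petrick residual → -0-10, -010-
Cover = b'de' + b'cd' + bc'd' + bcd + a'b'c'd + ab  |cover|=6

6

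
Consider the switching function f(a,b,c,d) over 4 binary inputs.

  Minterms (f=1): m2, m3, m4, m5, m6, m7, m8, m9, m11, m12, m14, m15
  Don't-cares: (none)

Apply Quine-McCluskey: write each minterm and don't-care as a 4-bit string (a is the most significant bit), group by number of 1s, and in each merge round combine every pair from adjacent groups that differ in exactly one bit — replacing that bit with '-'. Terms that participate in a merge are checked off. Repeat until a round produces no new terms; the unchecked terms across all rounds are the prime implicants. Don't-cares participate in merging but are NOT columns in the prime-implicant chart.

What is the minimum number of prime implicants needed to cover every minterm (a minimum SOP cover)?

5

[col 0] 0010*, 0011*, 0100*, 0101*, 0110*, 0111*, 1000*, 1001*, 1011*, 1100*, 1110*, 1111*
[col 1] -011*, -100*, -110*, -111*, 0-10*, 0-11*, 001-*, 01-0*, 01-1*, 010-*, 011-*, 1-00, 1-11*, 10-1, 100-, 11-0*, 111-*
[col 2] --11, -1-0, -11-, 0-1-, 01--
Prime implicants: --11, -1-0, -11-, 0-1-, 01--, 1-00, 10-1, 100-
PI chart (minterm → PIs covering it):
  2 | 0-1-  (sole → essential)
  3 | --11,0-1-
  4 | -1-0,01--
  5 | 01--  (sole → essential)
  6 | -1-0,-11-,0-1-,01--
  7 | --11,-11-,0-1-,01--
  8 | 1-00,100-
  9 | 10-1,100-
  11 | --11,10-1
  12 | -1-0,1-00
  14 | -1-0,-11-
  15 | --11,-11-
Essential prime implicants: 0-1-, 01--
Petrick residual → --11, -1-0, 100-
Minimum SOP uses 5 PIs: cd + bd' + a'c + a'b + ab'c'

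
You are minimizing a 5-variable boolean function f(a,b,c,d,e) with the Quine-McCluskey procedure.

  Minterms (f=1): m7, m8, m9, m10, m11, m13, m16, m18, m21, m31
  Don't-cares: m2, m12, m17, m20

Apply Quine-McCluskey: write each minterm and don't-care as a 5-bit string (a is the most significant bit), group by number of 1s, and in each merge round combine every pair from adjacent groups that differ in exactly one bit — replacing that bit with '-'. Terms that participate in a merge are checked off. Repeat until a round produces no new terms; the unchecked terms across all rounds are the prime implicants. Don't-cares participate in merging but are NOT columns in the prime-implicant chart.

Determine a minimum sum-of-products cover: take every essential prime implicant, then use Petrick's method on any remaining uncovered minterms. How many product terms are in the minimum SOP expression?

6

Round 0: 00010✓ 00111 01000✓ 01001✓ 01010✓ 01011✓ 01100✓ 01101✓ 10000✓ 10001✓ 10010✓ 10100✓ 10101✓ 11111
Round 1: -0010 0-010 01-00✓ 01-01✓ 010-0✓ 010-1✓ 0100-✓ 0101-✓ 0110-✓ 10-00✓ 10-01✓ 100-0 1000-✓ 1010-✓
Round 2: 01-0- 010-- 10-0-
PIs = {-0010, 0-010, 00111, 01-0-, 010--, 10-0-, 100-0, 11111}
Coverage chart:
  m7: 00111 ←essential
  m8: 01-0-,010--
  m9: 01-0-,010--
  m10: 0-010,010--
  m11: 010-- ←essential
  m13: 01-0- ←essential
  m16: 10-0-,100-0
  m18: -0010,100-0
  m21: 10-0- ←essential
  m31: 11111 ←essential
Essential: 00111, 01-0-, 010--, 10-0-, 11111
Petrick residual → -0010
Min cover (6 terms): b'c'de' + a'b'cde + a'bd' + a'bc' + ab'd' + abcde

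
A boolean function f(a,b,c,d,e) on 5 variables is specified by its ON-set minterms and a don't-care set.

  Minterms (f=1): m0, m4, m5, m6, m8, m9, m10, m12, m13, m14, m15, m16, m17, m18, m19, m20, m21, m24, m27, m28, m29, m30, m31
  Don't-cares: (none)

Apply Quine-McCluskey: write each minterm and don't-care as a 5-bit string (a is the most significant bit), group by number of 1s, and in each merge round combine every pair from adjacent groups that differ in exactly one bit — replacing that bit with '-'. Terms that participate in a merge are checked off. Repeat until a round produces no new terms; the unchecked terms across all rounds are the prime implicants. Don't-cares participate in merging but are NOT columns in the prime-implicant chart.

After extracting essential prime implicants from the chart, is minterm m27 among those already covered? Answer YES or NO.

NO

[col 0] 00000*, 00100*, 00101*, 00110*, 01000*, 01001*, 01010*, 01100*, 01101*, 01110*, 01111*, 10000*, 10001*, 10010*, 10011*, 10100*, 10101*, 11000*, 11011*, 11100*, 11101*, 11110*, 11111*
[col 1] -0000*, -0100*, -0101*, -1000*, -1100*, -1101*, -1110*, -1111*, 0-000*, 0-100*, 0-101*, 0-110*, 00-00*, 001-0*, 0010-*, 01-00*, 01-01*, 01-10*, 010-0*, 0100-*, 011-0*, 011-1*, 0110-*, 0111-*, 1-000*, 1-011, 1-100*, 1-101*, 10-00*, 10-01*, 100-0*, 100-1*, 1000-*, 1001-*, 1010-*, 11-00*, 11-11, 111-0*, 111-1*, 1110-*, 1111-*
[col 2] --000*, --100*, --101*, -0-00*, -010-*, -1-00*, -11-0*, -11-1*, -110-*, -111-*, 0--00*, 0-1-0, 0-10-*, 01--0, 01-0-, 011--*, 1--00*, 1-10-*, 10-0-, 100--, 111--*
[col 3] ---00, --10-, -11--
Prime implicants: ---00, --10-, -11--, 0-1-0, 01--0, 01-0-, 1-011, 10-0-, 100--, 11-11
PI chart (minterm → PIs covering it):
  0 | ---00  (sole → essential)
  4 | ---00,--10-,0-1-0
  5 | --10-  (sole → essential)
  6 | 0-1-0  (sole → essential)
  8 | ---00,01--0,01-0-
  9 | 01-0-  (sole → essential)
  10 | 01--0  (sole → essential)
  12 | ---00,--10-,-11--,0-1-0,01--0,01-0-
  13 | --10-,-11--,01-0-
  14 | -11--,0-1-0,01--0
  15 | -11--  (sole → essential)
  16 | ---00,10-0-,100--
  17 | 10-0-,100--
  18 | 100--  (sole → essential)
  19 | 1-011,100--
  20 | ---00,--10-,10-0-
  21 | --10-,10-0-
  24 | ---00  (sole → essential)
  27 | 1-011,11-11
  28 | ---00,--10-,-11--
  29 | --10-,-11--
  30 | -11--  (sole → essential)
  31 | -11--,11-11
Essential prime implicants: ---00, --10-, -11--, 0-1-0, 01--0, 01-0-, 100--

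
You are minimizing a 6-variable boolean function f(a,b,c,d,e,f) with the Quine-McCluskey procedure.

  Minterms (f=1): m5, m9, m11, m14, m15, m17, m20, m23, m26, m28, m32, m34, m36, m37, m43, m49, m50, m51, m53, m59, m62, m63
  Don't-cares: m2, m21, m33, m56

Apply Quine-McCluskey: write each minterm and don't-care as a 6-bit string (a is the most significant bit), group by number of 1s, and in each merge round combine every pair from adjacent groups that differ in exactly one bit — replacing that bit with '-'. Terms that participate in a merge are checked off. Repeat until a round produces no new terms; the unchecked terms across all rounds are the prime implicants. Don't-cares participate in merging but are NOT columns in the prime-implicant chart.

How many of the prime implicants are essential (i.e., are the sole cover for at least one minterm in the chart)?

9

Round 0: 000010✓ 000101✓ 001001✓ 001011✓ 001110✓ 001111✓ 010001✓ 010100✓ 010101✓ 010111✓ 011010 011100✓ 100000✓ 100001✓ 100010✓ 100100✓ 100101✓ 101011✓ 110001✓ 110010✓ 110011✓ 110101✓ 111000 111011✓ 111110✓ 111111✓
Round 1: -00010 -00101✓ -01011 -10001✓ -10101✓ 0-0101✓ 001-11 0010-1 00111- 01-100 010-01✓ 0101-1 01010- 1-0001✓ 1-0010 1-0101✓ 1-1011 100-00✓ 100-01✓ 1000-0 10000-✓ 10010-✓ 11-011 110-01✓ 1100-1 11001- 111-11 11111-
Round 2: --0101 -10-01 1-0-01 100-0-
PIs = {--0101, -00010, -01011, -10-01, 001-11, 0010-1, 00111-, 01-100, 0101-1, 01010-, 011010, 1-0-01, 1-0010, 1-1011, 100-0-, 1000-0, 11-011, 1100-1, 11001-, 111-11, 111000, 11111-}
Coverage chart:
  m5: --0101 ←essential
  m9: 0010-1 ←essential
  m11: -01011,001-11,0010-1
  m14: 00111- ←essential
  m15: 001-11,00111-
  m17: -10-01 ←essential
  m20: 01-100,01010-
  m23: 0101-1 ←essential
  m26: 011010 ←essential
  m28: 01-100 ←essential
  m32: 100-0-,1000-0
  m34: -00010,1-0010,1000-0
  m36: 100-0- ←essential
  m37: --0101,1-0-01,100-0-
  m43: -01011,1-1011
  m49: -10-01,1-0-01,1100-1
  m50: 1-0010,11001-
  m51: 11-011,1100-1,11001-
  m53: --0101,-10-01,1-0-01
  m59: 1-1011,11-011,111-11
  m62: 11111- ←essential
  m63: 111-11,11111-
Essential: --0101, -10-01, 0010-1, 00111-, 01-100, 0101-1, 011010, 100-0-, 11111-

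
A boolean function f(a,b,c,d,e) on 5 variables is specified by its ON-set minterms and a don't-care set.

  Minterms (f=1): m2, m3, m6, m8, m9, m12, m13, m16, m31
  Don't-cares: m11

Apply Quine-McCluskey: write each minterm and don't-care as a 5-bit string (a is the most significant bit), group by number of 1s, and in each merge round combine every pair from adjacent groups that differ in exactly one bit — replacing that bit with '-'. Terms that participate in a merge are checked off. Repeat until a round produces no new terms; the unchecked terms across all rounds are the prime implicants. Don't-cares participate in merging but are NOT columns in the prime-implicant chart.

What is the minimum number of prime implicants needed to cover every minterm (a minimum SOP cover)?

[col 0] 00010*, 00011*, 00110*, 01000*, 01001*, 01011*, 01100*, 01101*, 10000, 11111
[col 1] 0-011, 00-10, 0001-, 01-00*, 01-01*, 010-1, 0100-*, 0110-*
[col 2] 01-0-
Prime implicants: 0-011, 00-10, 0001-, 01-0-, 010-1, 10000, 11111
PI chart (minterm → PIs covering it):
  2 | 00-10,0001-
  3 | 0-011,0001-
  6 | 00-10  (sole → essential)
  8 | 01-0-  (sole → essential)
  9 | 01-0-,010-1
  12 | 01-0-  (sole → essential)
  13 | 01-0-  (sole → essential)
  16 | 10000  (sole → essential)
  31 | 11111  (sole → essential)
Essential prime implicants: 00-10, 01-0-, 10000, 11111
Petrick residual → 0-011
Minimum SOP uses 5 PIs: a'c'de + a'b'de' + a'bd' + ab'c'd'e' + abcde

5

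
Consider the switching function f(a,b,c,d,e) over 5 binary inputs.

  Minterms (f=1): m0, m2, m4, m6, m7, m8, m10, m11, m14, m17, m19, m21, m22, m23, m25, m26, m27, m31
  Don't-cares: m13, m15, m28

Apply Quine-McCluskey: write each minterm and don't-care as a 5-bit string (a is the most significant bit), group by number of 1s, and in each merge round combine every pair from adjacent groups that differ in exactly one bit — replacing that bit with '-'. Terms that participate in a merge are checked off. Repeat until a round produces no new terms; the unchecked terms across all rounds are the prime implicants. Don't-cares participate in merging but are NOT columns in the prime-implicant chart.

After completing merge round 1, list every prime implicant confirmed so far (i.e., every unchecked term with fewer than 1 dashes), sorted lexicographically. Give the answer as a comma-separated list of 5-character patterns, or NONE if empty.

11100

Round 0: 00000✓ 00010✓ 00100✓ 00110✓ 00111✓ 01000✓ 01010✓ 01011✓ 01101✓ 01110✓ 01111✓ 10001✓ 10011✓ 10101✓ 10110✓ 10111✓ 11001✓ 11010✓ 11011✓ 11100 11111✓
Round 1: -0110✓ -0111✓ -1010✓ -1011✓ -1111✓ 0-000✓ 0-010✓ 0-110✓ 0-111✓ 00-00✓ 00-10✓ 000-0✓ 001-0✓ 0011-✓ 01-10✓ 01-11✓ 010-0✓ 0101-✓ 011-1 0111-✓ 1-001✓ 1-011✓ 1-111✓ 10-01✓ 10-11✓ 100-1✓ 101-1✓ 1011-✓ 11-11✓ 110-1✓ 1101-✓
Round 2: --111 -011- -1-11 -101- 0--10 0-0-0 0-11- 00--0 01-1- 1--11 1-0-1 10--1
PIs = {--111, -011-, -1-11, -101-, 0--10, 0-0-0, 0-11-, 00--0, 01-1-, 011-1, 1--11, 1-0-1, 10--1, 11100}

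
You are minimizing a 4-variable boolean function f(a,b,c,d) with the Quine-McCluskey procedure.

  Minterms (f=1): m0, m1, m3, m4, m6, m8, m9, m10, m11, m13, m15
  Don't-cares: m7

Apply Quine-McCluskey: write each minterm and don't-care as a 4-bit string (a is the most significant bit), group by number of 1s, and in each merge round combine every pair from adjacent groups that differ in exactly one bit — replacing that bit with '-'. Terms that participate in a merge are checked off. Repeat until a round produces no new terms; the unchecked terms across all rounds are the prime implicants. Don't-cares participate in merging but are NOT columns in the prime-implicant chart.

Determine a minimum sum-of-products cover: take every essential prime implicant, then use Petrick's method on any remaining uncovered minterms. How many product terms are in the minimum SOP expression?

[col 0] 0000*, 0001*, 0011*, 0100*, 0110*, 0111*, 1000*, 1001*, 1010*, 1011*, 1101*, 1111*
[col 1] -000*, -001*, -011*, -111*, 0-00, 0-11*, 00-1*, 000-*, 01-0, 011-, 1-01*, 1-11*, 10-0*, 10-1*, 100-*, 101-*, 11-1*
[col 2] --11, -0-1, -00-, 1--1, 10--
Prime implicants: --11, -0-1, -00-, 0-00, 01-0, 011-, 1--1, 10--
PI chart (minterm → PIs covering it):
  0 | -00-,0-00
  1 | -0-1,-00-
  3 | --11,-0-1
  4 | 0-00,01-0
  6 | 01-0,011-
  8 | -00-,10--
  9 | -0-1,-00-,1--1,10--
  10 | 10--  (sole → essential)
  11 | --11,-0-1,1--1,10--
  13 | 1--1  (sole → essential)
  15 | --11,1--1
Essential prime implicants: 1--1, 10--
Petrick residual → --11, -00-, 01-0
Minimum SOP uses 5 PIs: cd + b'c' + a'bd' + ad + ab'

5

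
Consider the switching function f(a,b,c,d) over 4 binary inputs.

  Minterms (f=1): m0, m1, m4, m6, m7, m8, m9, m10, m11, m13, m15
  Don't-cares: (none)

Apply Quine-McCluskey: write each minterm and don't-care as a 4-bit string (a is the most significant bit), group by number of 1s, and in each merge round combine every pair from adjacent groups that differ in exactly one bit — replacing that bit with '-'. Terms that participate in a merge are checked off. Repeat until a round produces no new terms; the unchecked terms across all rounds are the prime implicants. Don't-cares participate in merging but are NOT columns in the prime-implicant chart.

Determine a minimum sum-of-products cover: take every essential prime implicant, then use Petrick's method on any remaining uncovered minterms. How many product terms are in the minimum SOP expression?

5

size-2^0 implicants → 0000(✓)  0001(✓)  0100(✓)  0110(✓)  0111(✓)  1000(✓)  1001(✓)  1010(✓)  1011(✓)  1101(✓)  1111(✓)
size-2^1 implicants → -000(✓)  -001(✓)  -111  0-00  000-(✓)  01-0  011-  1-01(✓)  1-11(✓)  10-0(✓)  10-1(✓)  100-(✓)  101-(✓)  11-1(✓)
size-2^2 implicants → -00-  1--1  10--
Unchecked terms (primes): -00-, -111, 0-00, 01-0, 011-, 1--1, 10--
Minterm coverage:
  m0 ⊆ -00-,0-00
  m1 ⊆ -00- [E]
  m4 ⊆ 0-00,01-0
  m6 ⊆ 01-0,011-
  m7 ⊆ -111,011-
  m8 ⊆ -00-,10--
  m9 ⊆ -00-,1--1,10--
  m10 ⊆ 10-- [E]
  m11 ⊆ 1--1,10--
  m13 ⊆ 1--1 [E]
  m15 ⊆ -111,1--1
E = {-00-, 1--1, 10--}
Petrick residual → -111, 01-0
Cover = b'c' + bcd + a'bd' + ad + ab'  |cover|=5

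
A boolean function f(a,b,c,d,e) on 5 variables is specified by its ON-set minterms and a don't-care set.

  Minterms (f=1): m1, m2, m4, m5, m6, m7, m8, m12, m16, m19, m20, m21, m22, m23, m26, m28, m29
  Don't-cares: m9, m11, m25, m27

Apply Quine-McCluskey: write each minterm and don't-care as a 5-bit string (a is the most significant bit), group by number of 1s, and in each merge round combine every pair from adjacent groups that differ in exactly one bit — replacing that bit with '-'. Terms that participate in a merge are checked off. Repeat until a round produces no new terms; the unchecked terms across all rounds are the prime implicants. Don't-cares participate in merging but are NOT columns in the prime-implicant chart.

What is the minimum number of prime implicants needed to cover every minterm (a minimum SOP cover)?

size-2^0 implicants → 00001(✓)  00010(✓)  00100(✓)  00101(✓)  00110(✓)  00111(✓)  01000(✓)  01001(✓)  01011(✓)  01100(✓)  10000(✓)  10011(✓)  10100(✓)  10101(✓)  10110(✓)  10111(✓)  11001(✓)  11010(✓)  11011(✓)  11100(✓)  11101(✓)
size-2^1 implicants → -0100(✓)  -0101(✓)  -0110(✓)  -0111(✓)  -1001(✓)  -1011(✓)  -1100(✓)  0-001  0-100(✓)  00-01  00-10  001-0(✓)  001-1(✓)  0010-(✓)  0011-(✓)  01-00  010-1(✓)  0100-  1-011  1-100(✓)  1-101(✓)  10-00  10-11  101-0(✓)  101-1(✓)  1010-(✓)  1011-(✓)  11-01  110-1(✓)  1101-  1110-(✓)
size-2^2 implicants → --100  -01-0(✓)  -01-1(✓)  -010-(✓)  -011-(✓)  -10-1  001--(✓)  1-10-  101--(✓)
size-2^3 implicants → -01--
Unchecked terms (primes): --100, -01--, -10-1, 0-001, 00-01, 00-10, 01-00, 0100-, 1-011, 1-10-, 10-00, 10-11, 11-01, 1101-
Minterm coverage:
  m1 ⊆ 0-001,00-01
  m2 ⊆ 00-10 [E]
  m4 ⊆ --100,-01--
  m5 ⊆ -01--,00-01
  m6 ⊆ -01--,00-10
  m7 ⊆ -01-- [E]
  m8 ⊆ 01-00,0100-
  m12 ⊆ --100,01-00
  m16 ⊆ 10-00 [E]
  m19 ⊆ 1-011,10-11
  m20 ⊆ --100,-01--,1-10-,10-00
  m21 ⊆ -01--,1-10-
  m22 ⊆ -01-- [E]
  m23 ⊆ -01--,10-11
  m26 ⊆ 1101- [E]
  m28 ⊆ --100,1-10-
  m29 ⊆ 1-10-,11-01
E = {-01--, 00-10, 10-00, 1101-}
Petrick residual → 0-001, 01-00, 1-011, 1-10-
Cover = b'c + a'c'd'e + a'b'de' + a'bd'e' + ac'de + acd' + ab'd'e' + abc'd  |cover|=8

8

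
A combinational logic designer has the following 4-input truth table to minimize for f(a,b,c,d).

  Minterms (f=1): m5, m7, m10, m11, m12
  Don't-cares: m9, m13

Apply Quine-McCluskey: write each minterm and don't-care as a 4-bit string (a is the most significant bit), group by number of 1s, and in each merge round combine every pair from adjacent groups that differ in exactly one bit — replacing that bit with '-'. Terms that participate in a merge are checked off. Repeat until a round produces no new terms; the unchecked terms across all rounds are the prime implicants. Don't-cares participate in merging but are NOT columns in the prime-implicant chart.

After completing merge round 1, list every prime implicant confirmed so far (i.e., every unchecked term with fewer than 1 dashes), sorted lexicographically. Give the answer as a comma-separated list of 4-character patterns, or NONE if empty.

Round 0: 0101✓ 0111✓ 1001✓ 1010✓ 1011✓ 1100✓ 1101✓
Round 1: -101 01-1 1-01 10-1 101- 110-
PIs = {-101, 01-1, 1-01, 10-1, 101-, 110-}

NONE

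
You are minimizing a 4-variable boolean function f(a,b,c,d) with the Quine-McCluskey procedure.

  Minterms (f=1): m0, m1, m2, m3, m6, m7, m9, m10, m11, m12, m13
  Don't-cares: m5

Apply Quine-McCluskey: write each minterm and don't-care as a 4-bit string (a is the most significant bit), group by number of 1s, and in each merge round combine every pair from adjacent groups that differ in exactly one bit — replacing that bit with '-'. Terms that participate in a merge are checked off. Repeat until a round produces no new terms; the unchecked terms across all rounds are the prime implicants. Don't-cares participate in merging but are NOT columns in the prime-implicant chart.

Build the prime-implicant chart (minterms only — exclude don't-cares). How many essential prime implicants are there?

4

Round 0: 0000✓ 0001✓ 0010✓ 0011✓ 0101✓ 0110✓ 0111✓ 1001✓ 1010✓ 1011✓ 1100✓ 1101✓
Round 1: -001✓ -010✓ -011✓ -101✓ 0-01✓ 0-10✓ 0-11✓ 00-0✓ 00-1✓ 000-✓ 001-✓ 01-1✓ 011-✓ 1-01✓ 10-1✓ 101-✓ 110-
Round 2: --01 -0-1 -01- 0--1 0-1- 00--
PIs = {--01, -0-1, -01-, 0--1, 0-1-, 00--, 110-}
Coverage chart:
  m0: 00-- ←essential
  m1: --01,-0-1,0--1,00--
  m2: -01-,0-1-,00--
  m3: -0-1,-01-,0--1,0-1-,00--
  m6: 0-1- ←essential
  m7: 0--1,0-1-
  m9: --01,-0-1
  m10: -01- ←essential
  m11: -0-1,-01-
  m12: 110- ←essential
  m13: --01,110-
Essential: -01-, 0-1-, 00--, 110-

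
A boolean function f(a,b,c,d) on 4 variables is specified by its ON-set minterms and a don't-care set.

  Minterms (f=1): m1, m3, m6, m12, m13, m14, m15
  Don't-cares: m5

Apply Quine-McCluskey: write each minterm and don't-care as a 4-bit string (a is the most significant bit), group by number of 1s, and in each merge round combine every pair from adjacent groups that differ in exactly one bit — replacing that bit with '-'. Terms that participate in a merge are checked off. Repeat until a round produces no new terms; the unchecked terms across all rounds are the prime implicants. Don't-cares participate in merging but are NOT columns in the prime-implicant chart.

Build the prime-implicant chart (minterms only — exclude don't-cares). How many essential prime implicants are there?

3

size-2^0 implicants → 0001(✓)  0011(✓)  0101(✓)  0110(✓)  1100(✓)  1101(✓)  1110(✓)  1111(✓)
size-2^1 implicants → -101  -110  0-01  00-1  11-0(✓)  11-1(✓)  110-(✓)  111-(✓)
size-2^2 implicants → 11--
Unchecked terms (primes): -101, -110, 0-01, 00-1, 11--
Minterm coverage:
  m1 ⊆ 0-01,00-1
  m3 ⊆ 00-1 [E]
  m6 ⊆ -110 [E]
  m12 ⊆ 11-- [E]
  m13 ⊆ -101,11--
  m14 ⊆ -110,11--
  m15 ⊆ 11-- [E]
E = {-110, 00-1, 11--}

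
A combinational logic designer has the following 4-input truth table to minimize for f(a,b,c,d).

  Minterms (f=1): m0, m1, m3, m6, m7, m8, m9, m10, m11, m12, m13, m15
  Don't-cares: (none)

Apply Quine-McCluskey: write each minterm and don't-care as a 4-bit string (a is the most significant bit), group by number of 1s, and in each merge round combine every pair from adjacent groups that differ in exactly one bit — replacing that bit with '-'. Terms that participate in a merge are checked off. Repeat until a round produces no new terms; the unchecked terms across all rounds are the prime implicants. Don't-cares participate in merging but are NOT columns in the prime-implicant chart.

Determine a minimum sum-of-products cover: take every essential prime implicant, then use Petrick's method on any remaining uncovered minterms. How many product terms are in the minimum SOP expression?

5

[col 0] 0000*, 0001*, 0011*, 0110*, 0111*, 1000*, 1001*, 1010*, 1011*, 1100*, 1101*, 1111*
[col 1] -000*, -001*, -011*, -111*, 0-11*, 00-1*, 000-*, 011-, 1-00*, 1-01*, 1-11*, 10-0*, 10-1*, 100-*, 101-*, 11-1*, 110-*
[col 2] --11, -0-1, -00-, 1--1, 1-0-, 10--
Prime implicants: --11, -0-1, -00-, 011-, 1--1, 1-0-, 10--
PI chart (minterm → PIs covering it):
  0 | -00-  (sole → essential)
  1 | -0-1,-00-
  3 | --11,-0-1
  6 | 011-  (sole → essential)
  7 | --11,011-
  8 | -00-,1-0-,10--
  9 | -0-1,-00-,1--1,1-0-,10--
  10 | 10--  (sole → essential)
  11 | --11,-0-1,1--1,10--
  12 | 1-0-  (sole → essential)
  13 | 1--1,1-0-
  15 | --11,1--1
Essential prime implicants: -00-, 011-, 1-0-, 10--
Petrick residual → --11
Minimum SOP uses 5 PIs: cd + b'c' + a'bc + ac' + ab'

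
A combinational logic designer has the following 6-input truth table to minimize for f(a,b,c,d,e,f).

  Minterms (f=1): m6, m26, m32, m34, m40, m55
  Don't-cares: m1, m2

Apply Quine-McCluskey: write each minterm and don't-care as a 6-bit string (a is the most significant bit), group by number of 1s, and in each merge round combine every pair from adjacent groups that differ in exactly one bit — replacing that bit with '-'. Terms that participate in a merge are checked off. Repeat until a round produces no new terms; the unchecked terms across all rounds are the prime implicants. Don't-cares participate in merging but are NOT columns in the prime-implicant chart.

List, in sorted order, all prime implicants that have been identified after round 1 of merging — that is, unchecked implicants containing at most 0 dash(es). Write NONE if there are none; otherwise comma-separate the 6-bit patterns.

size-2^0 implicants → 000001  000010(✓)  000110(✓)  011010  100000(✓)  100010(✓)  101000(✓)  110111
size-2^1 implicants → -00010  000-10  10-000  1000-0
Unchecked terms (primes): -00010, 000-10, 000001, 011010, 10-000, 1000-0, 110111

000001, 011010, 110111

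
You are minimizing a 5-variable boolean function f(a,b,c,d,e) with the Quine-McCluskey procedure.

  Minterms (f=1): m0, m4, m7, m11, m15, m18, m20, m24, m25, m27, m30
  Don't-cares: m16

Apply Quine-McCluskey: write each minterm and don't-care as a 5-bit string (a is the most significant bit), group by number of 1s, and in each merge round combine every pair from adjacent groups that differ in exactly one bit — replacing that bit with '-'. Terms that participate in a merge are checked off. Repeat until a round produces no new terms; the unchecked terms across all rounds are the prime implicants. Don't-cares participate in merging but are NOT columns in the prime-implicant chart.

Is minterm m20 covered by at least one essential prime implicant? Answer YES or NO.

YES

size-2^0 implicants → 00000(✓)  00100(✓)  00111(✓)  01011(✓)  01111(✓)  10000(✓)  10010(✓)  10100(✓)  11000(✓)  11001(✓)  11011(✓)  11110
size-2^1 implicants → -0000(✓)  -0100(✓)  -1011  0-111  00-00(✓)  01-11  1-000  10-00(✓)  100-0  110-1  1100-
size-2^2 implicants → -0-00
Unchecked terms (primes): -0-00, -1011, 0-111, 01-11, 1-000, 100-0, 110-1, 1100-, 11110
Minterm coverage:
  m0 ⊆ -0-00 [E]
  m4 ⊆ -0-00 [E]
  m7 ⊆ 0-111 [E]
  m11 ⊆ -1011,01-11
  m15 ⊆ 0-111,01-11
  m18 ⊆ 100-0 [E]
  m20 ⊆ -0-00 [E]
  m24 ⊆ 1-000,1100-
  m25 ⊆ 110-1,1100-
  m27 ⊆ -1011,110-1
  m30 ⊆ 11110 [E]
E = {-0-00, 0-111, 100-0, 11110}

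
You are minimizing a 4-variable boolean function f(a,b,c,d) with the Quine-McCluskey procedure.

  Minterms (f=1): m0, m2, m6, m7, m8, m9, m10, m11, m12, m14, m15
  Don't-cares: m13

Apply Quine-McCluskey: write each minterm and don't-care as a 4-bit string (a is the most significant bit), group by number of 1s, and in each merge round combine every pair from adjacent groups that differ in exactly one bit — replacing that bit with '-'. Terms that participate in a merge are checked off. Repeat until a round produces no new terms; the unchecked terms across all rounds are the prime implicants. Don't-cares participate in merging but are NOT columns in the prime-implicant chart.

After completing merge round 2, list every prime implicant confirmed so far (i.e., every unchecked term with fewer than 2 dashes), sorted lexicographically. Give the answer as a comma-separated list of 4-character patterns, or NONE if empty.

NONE

size-2^0 implicants → 0000(✓)  0010(✓)  0110(✓)  0111(✓)  1000(✓)  1001(✓)  1010(✓)  1011(✓)  1100(✓)  1101(✓)  1110(✓)  1111(✓)
size-2^1 implicants → -000(✓)  -010(✓)  -110(✓)  -111(✓)  0-10(✓)  00-0(✓)  011-(✓)  1-00(✓)  1-01(✓)  1-10(✓)  1-11(✓)  10-0(✓)  10-1(✓)  100-(✓)  101-(✓)  11-0(✓)  11-1(✓)  110-(✓)  111-(✓)
size-2^2 implicants → --10  -0-0  -11-  1--0(✓)  1--1(✓)  1-0-(✓)  1-1-(✓)  10--(✓)  11--(✓)
size-2^3 implicants → 1---
Unchecked terms (primes): --10, -0-0, -11-, 1---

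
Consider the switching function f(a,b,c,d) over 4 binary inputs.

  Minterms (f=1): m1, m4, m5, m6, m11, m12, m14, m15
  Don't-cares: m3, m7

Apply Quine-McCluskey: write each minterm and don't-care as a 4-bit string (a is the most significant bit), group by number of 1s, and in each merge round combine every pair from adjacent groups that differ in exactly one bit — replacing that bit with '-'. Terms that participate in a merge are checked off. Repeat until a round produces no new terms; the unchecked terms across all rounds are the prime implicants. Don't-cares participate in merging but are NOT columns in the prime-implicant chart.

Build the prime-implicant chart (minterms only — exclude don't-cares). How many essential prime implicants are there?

3

size-2^0 implicants → 0001(✓)  0011(✓)  0100(✓)  0101(✓)  0110(✓)  0111(✓)  1011(✓)  1100(✓)  1110(✓)  1111(✓)
size-2^1 implicants → -011(✓)  -100(✓)  -110(✓)  -111(✓)  0-01(✓)  0-11(✓)  00-1(✓)  01-0(✓)  01-1(✓)  010-(✓)  011-(✓)  1-11(✓)  11-0(✓)  111-(✓)
size-2^2 implicants → --11  -1-0  -11-  0--1  01--
Unchecked terms (primes): --11, -1-0, -11-, 0--1, 01--
Minterm coverage:
  m1 ⊆ 0--1 [E]
  m4 ⊆ -1-0,01--
  m5 ⊆ 0--1,01--
  m6 ⊆ -1-0,-11-,01--
  m11 ⊆ --11 [E]
  m12 ⊆ -1-0 [E]
  m14 ⊆ -1-0,-11-
  m15 ⊆ --11,-11-
E = {--11, -1-0, 0--1}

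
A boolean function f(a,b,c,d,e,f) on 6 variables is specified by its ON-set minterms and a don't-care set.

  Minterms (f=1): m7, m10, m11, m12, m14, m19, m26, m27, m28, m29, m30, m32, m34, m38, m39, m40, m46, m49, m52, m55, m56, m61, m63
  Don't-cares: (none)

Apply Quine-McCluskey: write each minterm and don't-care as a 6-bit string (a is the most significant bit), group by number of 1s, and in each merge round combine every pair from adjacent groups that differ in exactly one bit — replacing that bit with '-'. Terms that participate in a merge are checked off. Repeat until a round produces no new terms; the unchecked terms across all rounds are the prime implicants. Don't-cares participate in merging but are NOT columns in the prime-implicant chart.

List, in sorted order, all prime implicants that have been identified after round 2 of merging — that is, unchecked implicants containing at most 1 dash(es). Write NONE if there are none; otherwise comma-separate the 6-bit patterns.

Round 0: 000111✓ 001010✓ 001011✓ 001100✓ 001110✓ 010011✓ 011010✓ 011011✓ 011100✓ 011101✓ 011110✓ 100000✓ 100010✓ 100110✓ 100111✓ 101000✓ 101110✓ 110001 110100 110111✓ 111000✓ 111101✓ 111111✓
Round 1: -00111 -01110 -11101 0-1010✓ 0-1011✓ 0-1100✓ 0-1110✓ 001-10✓ 00101-✓ 0011-0✓ 01-011 011-10✓ 01101-✓ 0111-0✓ 01110- 1-0111 1-1000 10-000 10-110 100-10 1000-0 10011- 11-111 1111-1
Round 2: 0-1-10 0-101- 0-11-0
PIs = {-00111, -01110, -11101, 0-1-10, 0-101-, 0-11-0, 01-011, 01110-, 1-0111, 1-1000, 10-000, 10-110, 100-10, 1000-0, 10011-, 11-111, 110001, 110100, 1111-1}

-00111, -01110, -11101, 01-011, 01110-, 1-0111, 1-1000, 10-000, 10-110, 100-10, 1000-0, 10011-, 11-111, 110001, 110100, 1111-1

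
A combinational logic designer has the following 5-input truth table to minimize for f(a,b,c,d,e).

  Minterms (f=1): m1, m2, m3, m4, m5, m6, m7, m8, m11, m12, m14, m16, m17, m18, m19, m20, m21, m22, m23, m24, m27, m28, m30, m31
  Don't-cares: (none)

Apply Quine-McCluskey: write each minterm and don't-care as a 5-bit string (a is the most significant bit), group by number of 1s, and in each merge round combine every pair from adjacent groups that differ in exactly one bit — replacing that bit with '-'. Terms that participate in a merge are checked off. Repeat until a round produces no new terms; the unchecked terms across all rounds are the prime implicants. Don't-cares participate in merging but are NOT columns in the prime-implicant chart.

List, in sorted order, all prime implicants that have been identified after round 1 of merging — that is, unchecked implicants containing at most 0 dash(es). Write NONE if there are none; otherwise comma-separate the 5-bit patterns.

NONE

[col 0] 00001*, 00010*, 00011*, 00100*, 00101*, 00110*, 00111*, 01000*, 01011*, 01100*, 01110*, 10000*, 10001*, 10010*, 10011*, 10100*, 10101*, 10110*, 10111*, 11000*, 11011*, 11100*, 11110*, 11111*
[col 1] -0001*, -0010*, -0011*, -0100*, -0101*, -0110*, -0111*, -1000*, -1011*, -1100*, -1110*, 0-011*, 0-100*, 0-110*, 00-01*, 00-10*, 00-11*, 000-1*, 0001-*, 001-0*, 001-1*, 0010-*, 0011-*, 01-00*, 011-0*, 1-000*, 1-011*, 1-100*, 1-110*, 1-111*, 10-00*, 10-01*, 10-10*, 10-11*, 100-0*, 100-1*, 1000-*, 1001-*, 101-0*, 101-1*, 1010-*, 1011-*, 11-00*, 11-11*, 111-0*, 1111-*
[col 2] --011, --100*, --110*, -0-01*, -0-10*, -0-11*, -00-1*, -001-*, -01-0*, -01-1*, -010-*, -011-*, -1-00, -11-0*, 0-1-0*, 00--1*, 00-1-*, 001--*, 1--00, 1--11, 1-1-0*, 1-11-, 10--0*, 10--1*, 10-0-*, 10-1-*, 100--*, 101--*
[col 3] --1-0, -0--1, -0-1-, -01--, 10---
Prime implicants: --011, --1-0, -0--1, -0-1-, -01--, -1-00, 1--00, 1--11, 1-11-, 10---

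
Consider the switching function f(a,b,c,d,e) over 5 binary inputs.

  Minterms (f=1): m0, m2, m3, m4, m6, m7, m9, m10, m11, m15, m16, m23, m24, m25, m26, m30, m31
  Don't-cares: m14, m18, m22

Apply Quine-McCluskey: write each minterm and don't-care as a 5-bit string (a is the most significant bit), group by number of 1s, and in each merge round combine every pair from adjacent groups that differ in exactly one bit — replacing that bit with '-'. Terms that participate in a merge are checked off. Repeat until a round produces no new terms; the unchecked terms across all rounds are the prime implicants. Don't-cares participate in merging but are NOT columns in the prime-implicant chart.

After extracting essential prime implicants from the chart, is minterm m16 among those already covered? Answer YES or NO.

size-2^0 implicants → 00000(✓)  00010(✓)  00011(✓)  00100(✓)  00110(✓)  00111(✓)  01001(✓)  01010(✓)  01011(✓)  01110(✓)  01111(✓)  10000(✓)  10010(✓)  10110(✓)  10111(✓)  11000(✓)  11001(✓)  11010(✓)  11110(✓)  11111(✓)
size-2^1 implicants → -0000(✓)  -0010(✓)  -0110(✓)  -0111(✓)  -1001  -1010(✓)  -1110(✓)  -1111(✓)  0-010(✓)  0-011(✓)  0-110(✓)  0-111(✓)  00-00(✓)  00-10(✓)  00-11(✓)  000-0(✓)  0001-(✓)  001-0(✓)  0011-(✓)  01-10(✓)  01-11(✓)  010-1  0101-(✓)  0111-(✓)  1-000(✓)  1-010(✓)  1-110(✓)  1-111(✓)  10-10(✓)  100-0(✓)  1011-(✓)  11-10(✓)  110-0(✓)  1100-  1111-(✓)
size-2^2 implicants → --010(✓)  --110(✓)  --111(✓)  -0-10(✓)  -00-0  -011-(✓)  -1-10(✓)  -111-(✓)  0--10(✓)  0--11(✓)  0-01-(✓)  0-11-(✓)  00--0  00-1-(✓)  01-1-(✓)  1--10(✓)  1-0-0  1-11-(✓)
size-2^3 implicants → ---10  --11-  0--1-
Unchecked terms (primes): ---10, --11-, -00-0, -1001, 0--1-, 00--0, 010-1, 1-0-0, 1100-
Minterm coverage:
  m0 ⊆ -00-0,00--0
  m2 ⊆ ---10,-00-0,0--1-,00--0
  m3 ⊆ 0--1- [E]
  m4 ⊆ 00--0 [E]
  m6 ⊆ ---10,--11-,0--1-,00--0
  m7 ⊆ --11-,0--1-
  m9 ⊆ -1001,010-1
  m10 ⊆ ---10,0--1-
  m11 ⊆ 0--1-,010-1
  m15 ⊆ --11-,0--1-
  m16 ⊆ -00-0,1-0-0
  m23 ⊆ --11- [E]
  m24 ⊆ 1-0-0,1100-
  m25 ⊆ -1001,1100-
  m26 ⊆ ---10,1-0-0
  m30 ⊆ ---10,--11-
  m31 ⊆ --11- [E]
E = {--11-, 0--1-, 00--0}

NO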